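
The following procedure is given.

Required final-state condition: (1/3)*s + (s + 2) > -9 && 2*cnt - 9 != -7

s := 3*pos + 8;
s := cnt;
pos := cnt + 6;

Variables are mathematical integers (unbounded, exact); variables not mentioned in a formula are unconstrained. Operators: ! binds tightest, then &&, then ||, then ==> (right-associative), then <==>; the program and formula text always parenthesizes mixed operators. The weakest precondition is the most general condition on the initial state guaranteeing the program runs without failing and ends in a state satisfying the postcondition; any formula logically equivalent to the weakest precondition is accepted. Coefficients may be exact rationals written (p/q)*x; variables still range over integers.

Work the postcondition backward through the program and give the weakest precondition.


Working backward. After the program, the postcondition (1/3)*s + (s + 2) > -9 && 2*cnt - 9 != -7 must hold; in canonical form it is (4/3)*s > -11 && 2*cnt != 2.
Before pos := cnt + 6: (4/3)*s > -11 && 2*cnt != 2
Before s := cnt: (4/3)*cnt > -11 && 2*cnt != 2
Before s := 3*pos + 8: (4/3)*cnt > -11 && 2*cnt != 2
Answer: WP = (4/3)*cnt > -11 && 2*cnt != 2


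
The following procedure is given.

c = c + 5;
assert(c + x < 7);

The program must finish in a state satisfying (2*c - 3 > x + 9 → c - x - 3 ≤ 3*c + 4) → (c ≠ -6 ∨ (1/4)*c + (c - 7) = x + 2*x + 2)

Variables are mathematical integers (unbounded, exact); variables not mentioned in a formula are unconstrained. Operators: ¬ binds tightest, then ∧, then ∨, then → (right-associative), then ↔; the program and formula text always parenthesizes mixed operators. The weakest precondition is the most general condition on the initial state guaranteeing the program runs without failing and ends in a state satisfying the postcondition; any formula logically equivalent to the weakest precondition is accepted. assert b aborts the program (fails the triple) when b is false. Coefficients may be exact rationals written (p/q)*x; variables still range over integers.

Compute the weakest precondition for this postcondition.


Working backward. After the program, the postcondition (2*c - 3 > x + 9 → c - x - 3 ≤ 3*c + 4) → (c ≠ -6 ∨ (1/4)*c + (c - 7) = x + 2*x + 2) must hold; in canonical form it is (2*c > x + 12 → 2*c + x ≥ -7) → (c ≠ -6 ∨ (5/4)*c = 3*x + 9).
Before assert c + x < 7: c + x < 7 ∧ ((2*c > x + 12 → 2*c + x ≥ -7) → (c ≠ -6 ∨ (5/4)*c = 3*x + 9))
Before c := c + 5: c + x < 2 ∧ ((2*c > x + 2 → 2*c + x ≥ -17) → (c ≠ -11 ∨ (5/4)*c = 3*x + 11/4))
Answer: WP = c + x < 2 ∧ ((2*c > x + 2 → 2*c + x ≥ -17) → (c ≠ -11 ∨ (5/4)*c = 3*x + 11/4))


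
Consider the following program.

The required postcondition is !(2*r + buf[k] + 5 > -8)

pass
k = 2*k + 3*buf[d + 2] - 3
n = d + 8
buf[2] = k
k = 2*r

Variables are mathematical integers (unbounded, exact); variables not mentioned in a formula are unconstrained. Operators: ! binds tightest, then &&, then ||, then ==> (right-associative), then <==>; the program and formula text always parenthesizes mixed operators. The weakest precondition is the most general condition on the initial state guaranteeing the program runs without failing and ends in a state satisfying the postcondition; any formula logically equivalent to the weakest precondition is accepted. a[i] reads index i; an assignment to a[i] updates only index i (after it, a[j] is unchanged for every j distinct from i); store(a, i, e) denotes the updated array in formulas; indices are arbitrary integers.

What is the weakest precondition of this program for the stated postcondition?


Working backward. After the program, the postcondition !(2*r + buf[k] + 5 > -8) must hold; in canonical form it is !(buf[k] + 2*r > -13).
Before k := 2*r: !(buf[2*r] + 2*r > -13)
Before buf[2] := k: !(store(buf, 2, k)[2*r] + 2*r > -13)
Before n := d + 8: !(store(buf, 2, k)[2*r] + 2*r > -13)
Before k := 2*k + 3*buf[d + 2] - 3: !(store(buf, 2, 3*buf[d + 2] + 2*k - 3)[2*r] + 2*r > -13)
Before skip: !(store(buf, 2, 3*buf[d + 2] + 2*k - 3)[2*r] + 2*r > -13)
Answer: WP = !(store(buf, 2, 3*buf[d + 2] + 2*k - 3)[2*r] + 2*r > -13)


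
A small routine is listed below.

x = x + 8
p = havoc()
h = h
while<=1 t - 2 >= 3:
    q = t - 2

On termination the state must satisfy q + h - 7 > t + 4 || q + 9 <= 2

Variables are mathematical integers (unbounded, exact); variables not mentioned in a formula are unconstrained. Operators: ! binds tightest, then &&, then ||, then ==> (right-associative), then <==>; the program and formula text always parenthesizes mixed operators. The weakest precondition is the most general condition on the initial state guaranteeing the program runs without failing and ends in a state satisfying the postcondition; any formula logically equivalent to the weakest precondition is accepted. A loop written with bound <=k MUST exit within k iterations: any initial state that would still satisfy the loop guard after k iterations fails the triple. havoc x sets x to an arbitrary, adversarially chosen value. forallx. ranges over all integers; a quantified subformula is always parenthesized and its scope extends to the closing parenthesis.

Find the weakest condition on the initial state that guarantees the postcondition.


Working backward. After the program, the postcondition q + h - 7 > t + 4 || q + 9 <= 2 must hold; in canonical form it is h + q > t + 11 || q <= -7.
Before the loop (bound <=1), unroll the exhaustion recursion (WP_0 = exit-now case; WP_j = one more guarded iteration, up to j = 1):
  WP_0: (!(t >= 5)) && (h + q > t + 11 || q <= -7)
  WP_1: (t >= 5 ==> ((!(t >= 5)) && (h > 13 || t <= -5))) && ((!(t >= 5)) ==> (h + q > t + 11 || q <= -7))
So before the loop: (t >= 5 ==> ((!(t >= 5)) && (h > 13 || t <= -5))) && ((!(t >= 5)) ==> (h + q > t + 11 || q <= -7))
Before h := h: (t >= 5 ==> ((!(t >= 5)) && (h > 13 || t <= -5))) && ((!(t >= 5)) ==> (h + q > t + 11 || q <= -7))
Before havoc p: (t >= 5 ==> ((!(t >= 5)) && (h > 13 || t <= -5))) && ((!(t >= 5)) ==> (h + q > t + 11 || q <= -7))
Before x := x + 8: (t >= 5 ==> ((!(t >= 5)) && (h > 13 || t <= -5))) && ((!(t >= 5)) ==> (h + q > t + 11 || q <= -7))
Answer: WP = (t >= 5 ==> ((!(t >= 5)) && (h > 13 || t <= -5))) && ((!(t >= 5)) ==> (h + q > t + 11 || q <= -7))


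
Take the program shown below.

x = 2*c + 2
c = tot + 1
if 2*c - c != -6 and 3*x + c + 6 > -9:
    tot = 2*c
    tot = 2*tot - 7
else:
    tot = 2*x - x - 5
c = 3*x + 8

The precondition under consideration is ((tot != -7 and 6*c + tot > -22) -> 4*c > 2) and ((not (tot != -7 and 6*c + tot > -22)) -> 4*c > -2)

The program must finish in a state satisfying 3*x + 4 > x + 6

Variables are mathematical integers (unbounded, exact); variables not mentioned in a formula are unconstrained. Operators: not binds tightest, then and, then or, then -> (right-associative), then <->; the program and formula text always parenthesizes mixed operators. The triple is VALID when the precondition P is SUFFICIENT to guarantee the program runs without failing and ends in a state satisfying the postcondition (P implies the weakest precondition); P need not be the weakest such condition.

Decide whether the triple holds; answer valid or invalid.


Working backward. After the program, the postcondition 3*x + 4 > x + 6 must hold; in canonical form it is 2*x > 2.
Before c := 3*x + 8: 2*x > 2
Then branch requires 2*x > 2; else branch requires 2*x > 2.
Before the if: ((c != -6 and c + 3*x > -15) -> 2*x > 2) and ((not (c != -6 and c + 3*x > -15)) -> 2*x > 2)
Before c := tot + 1: ((tot != -7 and tot + 3*x > -16) -> 2*x > 2) and ((not (tot != -7 and tot + 3*x > -16)) -> 2*x > 2)
Before x := 2*c + 2: ((tot != -7 and 6*c + tot > -22) -> 4*c > -2) and ((not (tot != -7 and 6*c + tot > -22)) -> 4*c > -2)
The weakest precondition is ((tot != -7 and 6*c + tot > -22) -> 4*c > -2) and ((not (tot != -7 and 6*c + tot > -22)) -> 4*c > -2).
Check whether ((tot != -7 and 6*c + tot > -22) -> 4*c > 2) and ((not (tot != -7 and 6*c + tot > -22)) -> 4*c > -2) implies it.
Every state satisfying the precondition satisfies the weakest precondition: the implication holds.
Answer: valid


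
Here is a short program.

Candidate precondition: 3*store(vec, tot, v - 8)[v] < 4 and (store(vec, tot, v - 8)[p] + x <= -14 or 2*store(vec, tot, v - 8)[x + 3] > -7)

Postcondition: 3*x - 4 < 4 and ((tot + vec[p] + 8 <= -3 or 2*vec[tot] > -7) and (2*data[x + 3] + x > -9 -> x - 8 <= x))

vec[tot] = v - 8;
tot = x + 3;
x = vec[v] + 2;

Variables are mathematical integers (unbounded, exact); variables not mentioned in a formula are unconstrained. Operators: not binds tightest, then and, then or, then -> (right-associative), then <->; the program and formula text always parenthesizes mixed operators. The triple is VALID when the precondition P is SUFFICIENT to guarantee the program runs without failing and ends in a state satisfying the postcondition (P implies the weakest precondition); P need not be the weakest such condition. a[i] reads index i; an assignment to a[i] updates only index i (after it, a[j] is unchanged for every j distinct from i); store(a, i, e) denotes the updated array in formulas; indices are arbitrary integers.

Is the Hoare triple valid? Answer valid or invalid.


Working backward. After the program, the postcondition 3*x - 4 < 4 and ((tot + vec[p] + 8 <= -3 or 2*vec[tot] > -7) and (2*data[x + 3] + x > -9 -> x - 8 <= x)) must hold; in canonical form it is 3*x < 8 and (vec[p] + tot <= -11 or 2*vec[tot] > -7).
Before x := vec[v] + 2: 3*vec[v] < 2 and (vec[p] + tot <= -11 or 2*vec[tot] > -7)
Before tot := x + 3: 3*vec[v] < 2 and (vec[p] + x <= -14 or 2*vec[x + 3] > -7)
Before vec[tot] := v - 8: 3*store(vec, tot, v - 8)[v] < 2 and (store(vec, tot, v - 8)[p] + x <= -14 or 2*store(vec, tot, v - 8)[x + 3] > -7)
The weakest precondition is 3*store(vec, tot, v - 8)[v] < 2 and (store(vec, tot, v - 8)[p] + x <= -14 or 2*store(vec, tot, v - 8)[x + 3] > -7).
Check whether 3*store(vec, tot, v - 8)[v] < 4 and (store(vec, tot, v - 8)[p] + x <= -14 or 2*store(vec, tot, v - 8)[x + 3] > -7) implies it.
Countermodel: at the initial state p = 0, tot = 9, v = 9, vec = {[0] = 2, [9] = 2, elsewhere 2}, x = 6, the precondition holds but the weakest precondition fails.
Answer: invalid


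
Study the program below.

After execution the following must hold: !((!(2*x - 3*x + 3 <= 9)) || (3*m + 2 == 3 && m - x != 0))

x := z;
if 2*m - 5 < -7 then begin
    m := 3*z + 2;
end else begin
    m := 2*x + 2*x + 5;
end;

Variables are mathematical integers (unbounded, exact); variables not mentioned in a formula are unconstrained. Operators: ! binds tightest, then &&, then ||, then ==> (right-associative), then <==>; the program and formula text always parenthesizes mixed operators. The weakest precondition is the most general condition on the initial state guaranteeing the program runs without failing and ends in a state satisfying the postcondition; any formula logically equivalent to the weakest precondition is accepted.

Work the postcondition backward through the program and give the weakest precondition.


Working backward. After the program, the postcondition !((!(2*x - 3*x + 3 <= 9)) || (3*m + 2 == 3 && m - x != 0)) must hold; in canonical form it is !((!(x >= -6)) || (3*m == 1 && m != x)).
Then branch requires !((!(x >= -6)) || (9*z == -5 && 3*z != x - 2)); else branch requires !((!(x >= -6)) || (12*x == -14 && 3*x != -5)).
Before the if: (2*m < -2 ==> (!((!(x >= -6)) || (9*z == -5 && 3*z != x - 2)))) && ((!(2*m < -2)) ==> (!((!(x >= -6)) || (12*x == -14 && 3*x != -5))))
Before x := z: (2*m < -2 ==> (!((!(z >= -6)) || (9*z == -5 && 2*z != -2)))) && ((!(2*m < -2)) ==> (!((!(z >= -6)) || (12*z == -14 && 3*z != -5))))
Answer: WP = (2*m < -2 ==> (!((!(z >= -6)) || (9*z == -5 && 2*z != -2)))) && ((!(2*m < -2)) ==> (!((!(z >= -6)) || (12*z == -14 && 3*z != -5))))


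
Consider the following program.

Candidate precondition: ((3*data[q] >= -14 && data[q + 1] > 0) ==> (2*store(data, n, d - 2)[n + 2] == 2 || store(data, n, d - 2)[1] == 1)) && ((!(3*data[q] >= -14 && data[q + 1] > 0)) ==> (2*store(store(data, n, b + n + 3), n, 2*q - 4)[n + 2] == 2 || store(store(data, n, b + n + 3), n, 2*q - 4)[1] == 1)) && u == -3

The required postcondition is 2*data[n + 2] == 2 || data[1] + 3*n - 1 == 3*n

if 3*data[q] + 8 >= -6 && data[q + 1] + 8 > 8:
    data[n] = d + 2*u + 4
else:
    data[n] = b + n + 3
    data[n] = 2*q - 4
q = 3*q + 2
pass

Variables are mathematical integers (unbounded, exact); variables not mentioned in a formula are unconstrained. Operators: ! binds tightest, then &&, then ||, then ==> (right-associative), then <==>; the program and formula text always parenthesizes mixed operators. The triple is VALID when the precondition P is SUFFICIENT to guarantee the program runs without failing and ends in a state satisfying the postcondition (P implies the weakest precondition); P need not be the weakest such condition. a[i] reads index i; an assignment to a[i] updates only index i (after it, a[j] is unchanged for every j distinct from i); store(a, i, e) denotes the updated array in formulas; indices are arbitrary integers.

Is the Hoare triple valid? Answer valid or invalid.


Working backward. After the program, the postcondition 2*data[n + 2] == 2 || data[1] + 3*n - 1 == 3*n must hold; in canonical form it is 2*data[n + 2] == 2 || data[1] == 1.
Before skip: 2*data[n + 2] == 2 || data[1] == 1
Before q := 3*q + 2: 2*data[n + 2] == 2 || data[1] == 1
Then branch requires 2*store(data, n, d + 2*u + 4)[n + 2] == 2 || store(data, n, d + 2*u + 4)[1] == 1; else branch requires 2*store(store(data, n, b + n + 3), n, 2*q - 4)[n + 2] == 2 || store(store(data, n, b + n + 3), n, 2*q - 4)[1] == 1.
Before the if: ((3*data[q] >= -14 && data[q + 1] > 0) ==> (2*store(data, n, d + 2*u + 4)[n + 2] == 2 || store(data, n, d + 2*u + 4)[1] == 1)) && ((!(3*data[q] >= -14 && data[q + 1] > 0)) ==> (2*store(store(data, n, b + n + 3), n, 2*q - 4)[n + 2] == 2 || store(store(data, n, b + n + 3), n, 2*q - 4)[1] == 1))
The weakest precondition is ((3*data[q] >= -14 && data[q + 1] > 0) ==> (2*store(data, n, d + 2*u + 4)[n + 2] == 2 || store(data, n, d + 2*u + 4)[1] == 1)) && ((!(3*data[q] >= -14 && data[q + 1] > 0)) ==> (2*store(store(data, n, b + n + 3), n, 2*q - 4)[n + 2] == 2 || store(store(data, n, b + n + 3), n, 2*q - 4)[1] == 1)).
Check whether ((3*data[q] >= -14 && data[q + 1] > 0) ==> (2*store(data, n, d - 2)[n + 2] == 2 || store(data, n, d - 2)[1] == 1)) && ((!(3*data[q] >= -14 && data[q + 1] > 0)) ==> (2*store(store(data, n, b + n + 3), n, 2*q - 4)[n + 2] == 2 || store(store(data, n, b + n + 3), n, 2*q - 4)[1] == 1)) && u == -3 implies it.
Every state satisfying the precondition satisfies the weakest precondition: the implication holds.
Answer: valid


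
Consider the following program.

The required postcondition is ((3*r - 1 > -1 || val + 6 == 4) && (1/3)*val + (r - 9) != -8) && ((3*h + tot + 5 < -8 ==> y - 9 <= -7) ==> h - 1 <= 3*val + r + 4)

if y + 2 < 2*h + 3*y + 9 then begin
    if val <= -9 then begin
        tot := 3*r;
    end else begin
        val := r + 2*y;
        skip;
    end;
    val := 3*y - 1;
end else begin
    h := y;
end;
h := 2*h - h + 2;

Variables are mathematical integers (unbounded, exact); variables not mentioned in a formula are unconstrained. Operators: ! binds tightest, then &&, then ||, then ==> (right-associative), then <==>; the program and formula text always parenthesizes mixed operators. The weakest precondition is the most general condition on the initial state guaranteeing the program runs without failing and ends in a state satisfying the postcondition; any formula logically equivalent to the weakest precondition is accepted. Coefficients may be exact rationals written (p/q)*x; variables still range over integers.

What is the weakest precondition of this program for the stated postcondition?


Working backward. After the program, the postcondition ((3*r - 1 > -1 || val + 6 == 4) && (1/3)*val + (r - 9) != -8) && ((3*h + tot + 5 < -8 ==> y - 9 <= -7) ==> h - 1 <= 3*val + r + 4) must hold; in canonical form it is (3*r > 0 || val == -2) && r + (1/3)*val != 1 && ((3*h + tot < -13 ==> y <= 2) ==> h <= r + 3*val + 5).
Before h := 2*h - h + 2: (3*r > 0 || val == -2) && r + (1/3)*val != 1 && ((3*h + tot < -19 ==> y <= 2) ==> h <= r + 3*val + 3)
Then branch requires (val <= -9 ==> ((3*r > 0 || 3*y == -1) && r + y != 4/3 && ((3*h + 3*r < -19 ==> y <= 2) ==> h <= r + 9*y))) && ((!(val <= -9)) ==> ((3*r > 0 || 3*y == -1) && r + y != 4/3 && ((3*h + tot < -19 ==> y <= 2) ==> h <= r + 9*y))); else branch requires (3*r > 0 || val == -2) && r + (1/3)*val != 1 && ((tot + 3*y < -19 ==> y <= 2) ==> y <= r + 3*val + 3).
Before the if: (2*h + 2*y > -7 ==> ((val <= -9 ==> ((3*r > 0 || 3*y == -1) && r + y != 4/3 && ((3*h + 3*r < -19 ==> y <= 2) ==> h <= r + 9*y))) && ((!(val <= -9)) ==> ((3*r > 0 || 3*y == -1) && r + y != 4/3 && ((3*h + tot < -19 ==> y <= 2) ==> h <= r + 9*y))))) && ((!(2*h + 2*y > -7)) ==> ((3*r > 0 || val == -2) && r + (1/3)*val != 1 && ((tot + 3*y < -19 ==> y <= 2) ==> y <= r + 3*val + 3)))
Answer: WP = (2*h + 2*y > -7 ==> ((val <= -9 ==> ((3*r > 0 || 3*y == -1) && r + y != 4/3 && ((3*h + 3*r < -19 ==> y <= 2) ==> h <= r + 9*y))) && ((!(val <= -9)) ==> ((3*r > 0 || 3*y == -1) && r + y != 4/3 && ((3*h + tot < -19 ==> y <= 2) ==> h <= r + 9*y))))) && ((!(2*h + 2*y > -7)) ==> ((3*r > 0 || val == -2) && r + (1/3)*val != 1 && ((tot + 3*y < -19 ==> y <= 2) ==> y <= r + 3*val + 3)))


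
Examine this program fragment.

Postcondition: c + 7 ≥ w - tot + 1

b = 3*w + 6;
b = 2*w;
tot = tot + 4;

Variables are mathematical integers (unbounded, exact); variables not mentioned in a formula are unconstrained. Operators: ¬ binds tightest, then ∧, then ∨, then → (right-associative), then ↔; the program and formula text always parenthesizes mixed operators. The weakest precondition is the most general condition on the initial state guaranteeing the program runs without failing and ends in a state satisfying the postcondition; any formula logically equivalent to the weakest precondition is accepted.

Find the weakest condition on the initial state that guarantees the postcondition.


Working backward. After the program, the postcondition c + 7 ≥ w - tot + 1 must hold; in canonical form it is c + tot ≥ w - 6.
Before tot := tot + 4: c + tot ≥ w - 10
Before b := 2*w: c + tot ≥ w - 10
Before b := 3*w + 6: c + tot ≥ w - 10
Answer: WP = c + tot ≥ w - 10


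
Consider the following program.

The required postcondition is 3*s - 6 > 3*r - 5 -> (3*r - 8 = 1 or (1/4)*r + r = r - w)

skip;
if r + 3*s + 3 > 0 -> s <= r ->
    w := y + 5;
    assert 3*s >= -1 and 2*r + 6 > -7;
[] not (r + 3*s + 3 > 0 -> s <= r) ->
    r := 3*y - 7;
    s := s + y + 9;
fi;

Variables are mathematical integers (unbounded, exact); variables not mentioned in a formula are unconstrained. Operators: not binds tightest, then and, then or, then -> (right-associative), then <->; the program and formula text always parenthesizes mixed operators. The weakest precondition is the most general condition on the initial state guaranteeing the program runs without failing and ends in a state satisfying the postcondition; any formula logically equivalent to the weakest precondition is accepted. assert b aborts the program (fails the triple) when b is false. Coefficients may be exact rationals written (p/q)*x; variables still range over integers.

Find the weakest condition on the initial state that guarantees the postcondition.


Working backward. After the program, the postcondition 3*s - 6 > 3*r - 5 -> (3*r - 8 = 1 or (1/4)*r + r = r - w) must hold; in canonical form it is 3*s > 3*r + 1 -> (3*r = 9 or (1/4)*r + w = 0).
Then branch requires 3*s >= -1 and 2*r > -13 and (3*s > 3*r + 1 -> (3*r = 9 or (1/4)*r + y = -5)); else branch requires 3*s > 6*y - 47 -> (9*y = 30 or w + (3/4)*y = 7/4).
Before the if: ((r + 3*s > -3 -> s <= r) -> (3*s >= -1 and 2*r > -13 and (3*s > 3*r + 1 -> (3*r = 9 or (1/4)*r + y = -5)))) and ((not (r + 3*s > -3 -> s <= r)) -> (3*s > 6*y - 47 -> (9*y = 30 or w + (3/4)*y = 7/4)))
Before skip: ((r + 3*s > -3 -> s <= r) -> (3*s >= -1 and 2*r > -13 and (3*s > 3*r + 1 -> (3*r = 9 or (1/4)*r + y = -5)))) and ((not (r + 3*s > -3 -> s <= r)) -> (3*s > 6*y - 47 -> (9*y = 30 or w + (3/4)*y = 7/4)))
Answer: WP = ((r + 3*s > -3 -> s <= r) -> (3*s >= -1 and 2*r > -13 and (3*s > 3*r + 1 -> (3*r = 9 or (1/4)*r + y = -5)))) and ((not (r + 3*s > -3 -> s <= r)) -> (3*s > 6*y - 47 -> (9*y = 30 or w + (3/4)*y = 7/4)))


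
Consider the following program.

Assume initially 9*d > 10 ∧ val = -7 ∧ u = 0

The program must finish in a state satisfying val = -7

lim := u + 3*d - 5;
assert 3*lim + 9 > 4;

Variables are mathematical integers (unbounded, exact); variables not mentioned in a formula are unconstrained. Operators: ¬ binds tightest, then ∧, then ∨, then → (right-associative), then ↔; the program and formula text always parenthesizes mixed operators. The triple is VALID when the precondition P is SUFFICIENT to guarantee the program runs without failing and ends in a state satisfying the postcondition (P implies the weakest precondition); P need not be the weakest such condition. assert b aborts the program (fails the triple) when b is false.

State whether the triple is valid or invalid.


Working backward. After the program, val = -7 must hold.
Before assert 3*lim + 9 > 4: 3*lim > -5 ∧ val = -7
Before lim := u + 3*d - 5: 9*d + 3*u > 10 ∧ val = -7
The weakest precondition is 9*d + 3*u > 10 ∧ val = -7.
Check whether 9*d > 10 ∧ val = -7 ∧ u = 0 implies it.
Every state satisfying the precondition satisfies the weakest precondition: the implication holds.
Answer: valid


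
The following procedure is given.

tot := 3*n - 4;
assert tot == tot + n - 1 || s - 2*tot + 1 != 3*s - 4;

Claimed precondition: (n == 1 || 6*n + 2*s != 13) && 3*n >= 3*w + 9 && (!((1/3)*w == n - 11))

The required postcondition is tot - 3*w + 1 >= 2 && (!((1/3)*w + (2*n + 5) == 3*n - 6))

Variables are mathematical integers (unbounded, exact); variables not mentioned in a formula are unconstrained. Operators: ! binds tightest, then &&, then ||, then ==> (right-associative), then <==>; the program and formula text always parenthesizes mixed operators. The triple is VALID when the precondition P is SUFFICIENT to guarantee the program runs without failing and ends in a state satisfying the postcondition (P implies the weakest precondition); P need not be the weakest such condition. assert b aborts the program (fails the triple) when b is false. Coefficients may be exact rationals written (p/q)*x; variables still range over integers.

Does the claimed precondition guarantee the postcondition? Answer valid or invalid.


Working backward. After the program, the postcondition tot - 3*w + 1 >= 2 && (!((1/3)*w + (2*n + 5) == 3*n - 6)) must hold; in canonical form it is tot >= 3*w + 1 && (!((1/3)*w == n - 11)).
Before assert tot == tot + n - 1 || s - 2*tot + 1 != 3*s - 4: (n == 1 || 2*s + 2*tot != 5) && tot >= 3*w + 1 && (!((1/3)*w == n - 11))
Before tot := 3*n - 4: (n == 1 || 6*n + 2*s != 13) && 3*n >= 3*w + 5 && (!((1/3)*w == n - 11))
The weakest precondition is (n == 1 || 6*n + 2*s != 13) && 3*n >= 3*w + 5 && (!((1/3)*w == n - 11)).
Check whether (n == 1 || 6*n + 2*s != 13) && 3*n >= 3*w + 9 && (!((1/3)*w == n - 11)) implies it.
Every state satisfying the precondition satisfies the weakest precondition: the implication holds.
Answer: valid


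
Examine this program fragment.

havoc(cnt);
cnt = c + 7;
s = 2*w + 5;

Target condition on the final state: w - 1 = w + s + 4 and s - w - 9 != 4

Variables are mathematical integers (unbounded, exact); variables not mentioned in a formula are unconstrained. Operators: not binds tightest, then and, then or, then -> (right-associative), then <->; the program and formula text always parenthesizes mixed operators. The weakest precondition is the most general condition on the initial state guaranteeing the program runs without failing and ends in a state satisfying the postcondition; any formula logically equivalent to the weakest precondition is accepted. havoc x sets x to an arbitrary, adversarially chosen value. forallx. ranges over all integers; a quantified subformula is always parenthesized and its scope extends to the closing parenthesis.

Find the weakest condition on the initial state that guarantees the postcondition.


Working backward. After the program, the postcondition w - 1 = w + s + 4 and s - w - 9 != 4 must hold; in canonical form it is s = -5 and s != w + 13.
Before s := 2*w + 5: 2*w = -10 and w != 8
Before cnt := c + 7: 2*w = -10 and w != 8
Before havoc cnt: 2*w = -10 and w != 8
Answer: WP = 2*w = -10 and w != 8


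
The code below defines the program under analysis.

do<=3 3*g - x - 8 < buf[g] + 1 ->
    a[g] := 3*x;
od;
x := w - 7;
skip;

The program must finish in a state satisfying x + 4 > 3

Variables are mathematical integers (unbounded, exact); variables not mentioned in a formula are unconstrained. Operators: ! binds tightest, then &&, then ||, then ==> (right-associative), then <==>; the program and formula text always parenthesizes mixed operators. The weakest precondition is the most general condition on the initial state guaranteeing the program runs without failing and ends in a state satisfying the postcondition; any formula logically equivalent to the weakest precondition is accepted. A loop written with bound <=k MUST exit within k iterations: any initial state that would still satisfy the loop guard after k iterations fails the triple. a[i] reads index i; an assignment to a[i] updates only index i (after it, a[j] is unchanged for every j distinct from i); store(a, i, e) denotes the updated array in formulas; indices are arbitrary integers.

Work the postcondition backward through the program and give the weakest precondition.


Working backward. After the program, the postcondition x + 4 > 3 must hold; in canonical form it is x > -1.
Before skip: x > -1
Before x := w - 7: w > 6
Before the loop (bound <=3), unroll the exhaustion recursion (WP_0 = exit-now case; WP_j = one more guarded iteration, up to j = 3):
  WP_0: (!(3*g < buf[g] + x + 9)) && w > 6
  WP_1: (3*g < buf[g] + x + 9 ==> ((!(3*g < buf[g] + x + 9)) && w > 6)) && ((!(3*g < buf[g] + x + 9)) ==> w > 6)
  WP_2: (3*g < buf[g] + x + 9 ==> ((3*g < buf[g] + x + 9 ==> ((!(3*g < buf[g] + x + 9)) && w > 6)) && ((!(3*g < buf[g] + x + 9)) ==> w > 6))) && ((!(3*g < buf[g] + x + 9)) ==> w > 6)
  WP_3: (3*g < buf[g] + x + 9 ==> ((3*g < buf[g] + x + 9 ==> ((3*g < buf[g] + x + 9 ==> ((!(3*g < buf[g] + x + 9)) && w > 6)) && ((!(3*g < buf[g] + x + 9)) ==> w > 6))) && ((!(3*g < buf[g] + x + 9)) ==> w > 6))) && ((!(3*g < buf[g] + x + 9)) ==> w > 6)
So before the loop: (3*g < buf[g] + x + 9 ==> ((3*g < buf[g] + x + 9 ==> ((3*g < buf[g] + x + 9 ==> ((!(3*g < buf[g] + x + 9)) && w > 6)) && ((!(3*g < buf[g] + x + 9)) ==> w > 6))) && ((!(3*g < buf[g] + x + 9)) ==> w > 6))) && ((!(3*g < buf[g] + x + 9)) ==> w > 6)
Answer: WP = (3*g < buf[g] + x + 9 ==> ((3*g < buf[g] + x + 9 ==> ((3*g < buf[g] + x + 9 ==> ((!(3*g < buf[g] + x + 9)) && w > 6)) && ((!(3*g < buf[g] + x + 9)) ==> w > 6))) && ((!(3*g < buf[g] + x + 9)) ==> w > 6))) && ((!(3*g < buf[g] + x + 9)) ==> w > 6)


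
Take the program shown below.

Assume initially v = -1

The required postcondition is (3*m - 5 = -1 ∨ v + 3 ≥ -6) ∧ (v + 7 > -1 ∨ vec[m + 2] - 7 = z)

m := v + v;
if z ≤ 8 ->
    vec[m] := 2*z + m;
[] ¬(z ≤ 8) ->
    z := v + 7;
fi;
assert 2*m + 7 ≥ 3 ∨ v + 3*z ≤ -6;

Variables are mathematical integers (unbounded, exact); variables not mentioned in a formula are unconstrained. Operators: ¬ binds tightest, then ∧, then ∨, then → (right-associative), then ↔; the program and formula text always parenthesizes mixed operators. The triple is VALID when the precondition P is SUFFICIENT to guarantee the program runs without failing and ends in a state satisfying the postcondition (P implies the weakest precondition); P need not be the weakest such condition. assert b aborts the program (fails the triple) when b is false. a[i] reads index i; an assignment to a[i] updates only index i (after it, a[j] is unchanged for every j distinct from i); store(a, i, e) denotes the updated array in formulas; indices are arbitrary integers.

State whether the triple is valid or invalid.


Working backward. After the program, the postcondition (3*m - 5 = -1 ∨ v + 3 ≥ -6) ∧ (v + 7 > -1 ∨ vec[m + 2] - 7 = z) must hold; in canonical form it is (3*m = 4 ∨ v ≥ -9) ∧ (v > -8 ∨ vec[m + 2] = z + 7).
Before assert 2*m + 7 ≥ 3 ∨ v + 3*z ≤ -6: (2*m ≥ -4 ∨ v + 3*z ≤ -6) ∧ (3*m = 4 ∨ v ≥ -9) ∧ (v > -8 ∨ vec[m + 2] = z + 7)
Then branch requires (2*m ≥ -4 ∨ v + 3*z ≤ -6) ∧ (3*m = 4 ∨ v ≥ -9) ∧ (v > -8 ∨ store(vec, m, m + 2*z)[m + 2] = z + 7); else branch requires (2*m ≥ -4 ∨ 4*v ≤ -27) ∧ (3*m = 4 ∨ v ≥ -9) ∧ (v > -8 ∨ vec[m + 2] = v + 14).
Before the if: (z ≤ 8 → ((2*m ≥ -4 ∨ v + 3*z ≤ -6) ∧ (3*m = 4 ∨ v ≥ -9) ∧ (v > -8 ∨ store(vec, m, m + 2*z)[m + 2] = z + 7))) ∧ ((¬(z ≤ 8)) → ((2*m ≥ -4 ∨ 4*v ≤ -27) ∧ (3*m = 4 ∨ v ≥ -9) ∧ (v > -8 ∨ vec[m + 2] = v + 14)))
Before m := v + v: (z ≤ 8 → ((4*v ≥ -4 ∨ v + 3*z ≤ -6) ∧ (6*v = 4 ∨ v ≥ -9) ∧ (v > -8 ∨ store(vec, 2*v, 2*v + 2*z)[2*v + 2] = z + 7))) ∧ ((¬(z ≤ 8)) → ((4*v ≥ -4 ∨ 4*v ≤ -27) ∧ (6*v = 4 ∨ v ≥ -9) ∧ (v > -8 ∨ vec[2*v + 2] = v + 14)))
The weakest precondition is (z ≤ 8 → ((4*v ≥ -4 ∨ v + 3*z ≤ -6) ∧ (6*v = 4 ∨ v ≥ -9) ∧ (v > -8 ∨ store(vec, 2*v, 2*v + 2*z)[2*v + 2] = z + 7))) ∧ ((¬(z ≤ 8)) → ((4*v ≥ -4 ∨ 4*v ≤ -27) ∧ (6*v = 4 ∨ v ≥ -9) ∧ (v > -8 ∨ vec[2*v + 2] = v + 14))).
Check whether v = -1 implies it.
Every state satisfying the precondition satisfies the weakest precondition: the implication holds.
Answer: valid


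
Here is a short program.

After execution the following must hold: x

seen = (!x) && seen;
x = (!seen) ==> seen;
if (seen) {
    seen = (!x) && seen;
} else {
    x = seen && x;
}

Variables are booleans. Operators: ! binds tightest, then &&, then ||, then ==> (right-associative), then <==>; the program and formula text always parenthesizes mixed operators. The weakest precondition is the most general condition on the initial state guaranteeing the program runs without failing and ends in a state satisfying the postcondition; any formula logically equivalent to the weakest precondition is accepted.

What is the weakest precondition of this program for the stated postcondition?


Working backward. After the program, x must hold.
Then branch requires x; else branch requires seen && x.
Before the if: (seen ==> x) && ((!seen) ==> (seen && x))
Before x := (!seen) ==> seen: (seen ==> ((!seen) ==> seen)) && ((!seen) ==> (seen && ((!seen) ==> seen)))
Before seen := (!x) && seen: (((!x) && seen) ==> ((!((!x) && seen)) ==> ((!x) && seen))) && ((!((!x) && seen)) ==> ((!x) && seen && ((!((!x) && seen)) ==> ((!x) && seen))))
Answer: WP = (((!x) && seen) ==> ((!((!x) && seen)) ==> ((!x) && seen))) && ((!((!x) && seen)) ==> ((!x) && seen && ((!((!x) && seen)) ==> ((!x) && seen))))


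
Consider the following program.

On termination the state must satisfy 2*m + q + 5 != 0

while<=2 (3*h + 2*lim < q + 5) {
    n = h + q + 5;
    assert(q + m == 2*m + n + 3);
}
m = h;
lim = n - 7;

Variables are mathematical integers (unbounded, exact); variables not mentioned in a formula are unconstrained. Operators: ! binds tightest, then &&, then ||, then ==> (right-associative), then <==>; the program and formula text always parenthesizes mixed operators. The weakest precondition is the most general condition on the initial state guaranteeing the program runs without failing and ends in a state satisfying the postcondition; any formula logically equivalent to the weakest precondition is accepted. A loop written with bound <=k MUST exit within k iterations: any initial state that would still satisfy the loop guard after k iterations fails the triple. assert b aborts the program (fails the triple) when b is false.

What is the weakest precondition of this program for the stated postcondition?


Working backward. After the program, the postcondition 2*m + q + 5 != 0 must hold; in canonical form it is 2*m + q != -5.
Before lim := n - 7: 2*m + q != -5
Before m := h: 2*h + q != -5
Before the loop (bound <=2), unroll the exhaustion recursion (WP_0 = exit-now case; WP_j = one more guarded iteration, up to j = 2):
  WP_0: (!(3*h + 2*lim < q + 5)) && 2*h + q != -5
  WP_1: (3*h + 2*lim < q + 5 ==> (h + m == -8 && (!(3*h + 2*lim < q + 5)) && 2*h + q != -5)) && ((!(3*h + 2*lim < q + 5)) ==> 2*h + q != -5)
  WP_2: (3*h + 2*lim < q + 5 ==> (h + m == -8 && (3*h + 2*lim < q + 5 ==> (h + m == -8 && (!(3*h + 2*lim < q + 5)) && 2*h + q != -5)) && ((!(3*h + 2*lim < q + 5)) ==> 2*h + q != -5))) && ((!(3*h + 2*lim < q + 5)) ==> 2*h + q != -5)
So before the loop: (3*h + 2*lim < q + 5 ==> (h + m == -8 && (3*h + 2*lim < q + 5 ==> (h + m == -8 && (!(3*h + 2*lim < q + 5)) && 2*h + q != -5)) && ((!(3*h + 2*lim < q + 5)) ==> 2*h + q != -5))) && ((!(3*h + 2*lim < q + 5)) ==> 2*h + q != -5)
Answer: WP = (3*h + 2*lim < q + 5 ==> (h + m == -8 && (3*h + 2*lim < q + 5 ==> (h + m == -8 && (!(3*h + 2*lim < q + 5)) && 2*h + q != -5)) && ((!(3*h + 2*lim < q + 5)) ==> 2*h + q != -5))) && ((!(3*h + 2*lim < q + 5)) ==> 2*h + q != -5)


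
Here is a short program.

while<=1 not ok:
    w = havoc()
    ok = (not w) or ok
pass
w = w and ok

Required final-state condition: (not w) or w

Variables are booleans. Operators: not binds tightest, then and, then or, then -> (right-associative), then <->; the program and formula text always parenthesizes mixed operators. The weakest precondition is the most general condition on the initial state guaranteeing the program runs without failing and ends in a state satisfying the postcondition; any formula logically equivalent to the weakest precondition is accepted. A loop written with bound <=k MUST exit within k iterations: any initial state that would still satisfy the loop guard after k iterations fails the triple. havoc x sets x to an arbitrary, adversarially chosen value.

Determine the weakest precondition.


Working backward. After the program, the postcondition (not w) or w must hold; in canonical form it is true.
Before w := w and ok: true
Before skip: true
Before the loop (bound <=1), unroll the exhaustion recursion (WP_0 = exit-now case; WP_j = one more guarded iteration, up to j = 1):
  WP_0: ok
  WP_1: (not ok) -> ok
So before the loop: (not ok) -> ok
Answer: WP = (not ok) -> ok


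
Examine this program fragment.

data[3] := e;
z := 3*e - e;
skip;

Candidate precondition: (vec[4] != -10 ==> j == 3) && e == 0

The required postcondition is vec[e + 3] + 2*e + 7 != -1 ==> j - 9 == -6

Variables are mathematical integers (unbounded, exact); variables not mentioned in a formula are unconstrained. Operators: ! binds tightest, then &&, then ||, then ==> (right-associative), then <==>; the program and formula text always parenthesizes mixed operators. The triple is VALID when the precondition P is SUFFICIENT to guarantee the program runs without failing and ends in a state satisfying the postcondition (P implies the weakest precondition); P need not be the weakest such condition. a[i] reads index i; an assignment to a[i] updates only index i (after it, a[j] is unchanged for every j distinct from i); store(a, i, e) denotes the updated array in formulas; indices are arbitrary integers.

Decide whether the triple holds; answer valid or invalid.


Working backward. After the program, the postcondition vec[e + 3] + 2*e + 7 != -1 ==> j - 9 == -6 must hold; in canonical form it is vec[e + 3] + 2*e != -8 ==> j == 3.
Before skip: vec[e + 3] + 2*e != -8 ==> j == 3
Before z := 3*e - e: vec[e + 3] + 2*e != -8 ==> j == 3
Before data[3] := e: vec[e + 3] + 2*e != -8 ==> j == 3
The weakest precondition is vec[e + 3] + 2*e != -8 ==> j == 3.
Check whether (vec[4] != -10 ==> j == 3) && e == 0 implies it.
Countermodel: at the initial state e = 0, j = 4, vec = {[3] = 2, [4] = -10, elsewhere 2}, the precondition holds but the weakest precondition fails.
Answer: invalid


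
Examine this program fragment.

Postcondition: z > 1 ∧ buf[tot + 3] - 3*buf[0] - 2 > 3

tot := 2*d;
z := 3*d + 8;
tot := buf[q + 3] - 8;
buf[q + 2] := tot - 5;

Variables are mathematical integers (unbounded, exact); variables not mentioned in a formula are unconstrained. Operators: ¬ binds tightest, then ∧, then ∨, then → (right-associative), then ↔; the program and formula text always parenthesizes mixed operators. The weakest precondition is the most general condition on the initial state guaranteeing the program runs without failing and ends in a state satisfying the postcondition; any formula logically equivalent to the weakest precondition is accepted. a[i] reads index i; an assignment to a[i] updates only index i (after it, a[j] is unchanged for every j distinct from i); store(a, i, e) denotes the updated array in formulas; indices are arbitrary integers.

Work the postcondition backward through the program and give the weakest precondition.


Working backward. After the program, the postcondition z > 1 ∧ buf[tot + 3] - 3*buf[0] - 2 > 3 must hold; in canonical form it is z > 1 ∧ buf[tot + 3] > 3*buf[0] + 5.
Before buf[q + 2] := tot - 5: z > 1 ∧ store(buf, q + 2, tot - 5)[tot + 3] > 3*store(buf, q + 2, tot - 5)[0] + 5
Before tot := buf[q + 3] - 8: z > 1 ∧ store(buf, q + 2, buf[q + 3] - 13)[buf[q + 3] - 5] > 3*store(buf, q + 2, buf[q + 3] - 13)[0] + 5
Before z := 3*d + 8: 3*d > -7 ∧ store(buf, q + 2, buf[q + 3] - 13)[buf[q + 3] - 5] > 3*store(buf, q + 2, buf[q + 3] - 13)[0] + 5
Before tot := 2*d: 3*d > -7 ∧ store(buf, q + 2, buf[q + 3] - 13)[buf[q + 3] - 5] > 3*store(buf, q + 2, buf[q + 3] - 13)[0] + 5
Answer: WP = 3*d > -7 ∧ store(buf, q + 2, buf[q + 3] - 13)[buf[q + 3] - 5] > 3*store(buf, q + 2, buf[q + 3] - 13)[0] + 5


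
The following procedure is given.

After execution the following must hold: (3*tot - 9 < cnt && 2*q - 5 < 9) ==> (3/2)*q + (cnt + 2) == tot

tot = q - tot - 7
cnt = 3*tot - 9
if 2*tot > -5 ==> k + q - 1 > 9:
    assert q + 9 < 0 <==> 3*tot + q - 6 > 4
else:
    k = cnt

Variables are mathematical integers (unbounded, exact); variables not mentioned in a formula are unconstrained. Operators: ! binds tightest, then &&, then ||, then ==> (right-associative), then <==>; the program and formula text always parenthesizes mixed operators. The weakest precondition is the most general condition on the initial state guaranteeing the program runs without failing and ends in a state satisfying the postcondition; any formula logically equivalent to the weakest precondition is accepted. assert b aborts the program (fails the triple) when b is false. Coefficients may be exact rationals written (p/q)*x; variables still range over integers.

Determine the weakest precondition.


Working backward. After the program, the postcondition (3*tot - 9 < cnt && 2*q - 5 < 9) ==> (3/2)*q + (cnt + 2) == tot must hold; in canonical form it is (3*tot < cnt + 9 && 2*q < 14) ==> cnt + (3/2)*q == tot - 2.
Then branch requires (q < -9 <==> q + 3*tot > 10) && ((3*tot < cnt + 9 && 2*q < 14) ==> cnt + (3/2)*q == tot - 2); else branch requires (3*tot < cnt + 9 && 2*q < 14) ==> cnt + (3/2)*q == tot - 2.
Before the if: ((2*tot > -5 ==> k + q > 10) ==> ((q < -9 <==> q + 3*tot > 10) && ((3*tot < cnt + 9 && 2*q < 14) ==> cnt + (3/2)*q == tot - 2))) && ((!(2*tot > -5 ==> k + q > 10)) ==> ((3*tot < cnt + 9 && 2*q < 14) ==> cnt + (3/2)*q == tot - 2))
Before cnt := 3*tot - 9: (2*tot > -5 ==> k + q > 10) ==> (q < -9 <==> q + 3*tot > 10)
Before tot := q - tot - 7: (2*q > 2*tot + 9 ==> k + q > 10) ==> (q < -9 <==> 4*q > 3*tot + 31)
Answer: WP = (2*q > 2*tot + 9 ==> k + q > 10) ==> (q < -9 <==> 4*q > 3*tot + 31)


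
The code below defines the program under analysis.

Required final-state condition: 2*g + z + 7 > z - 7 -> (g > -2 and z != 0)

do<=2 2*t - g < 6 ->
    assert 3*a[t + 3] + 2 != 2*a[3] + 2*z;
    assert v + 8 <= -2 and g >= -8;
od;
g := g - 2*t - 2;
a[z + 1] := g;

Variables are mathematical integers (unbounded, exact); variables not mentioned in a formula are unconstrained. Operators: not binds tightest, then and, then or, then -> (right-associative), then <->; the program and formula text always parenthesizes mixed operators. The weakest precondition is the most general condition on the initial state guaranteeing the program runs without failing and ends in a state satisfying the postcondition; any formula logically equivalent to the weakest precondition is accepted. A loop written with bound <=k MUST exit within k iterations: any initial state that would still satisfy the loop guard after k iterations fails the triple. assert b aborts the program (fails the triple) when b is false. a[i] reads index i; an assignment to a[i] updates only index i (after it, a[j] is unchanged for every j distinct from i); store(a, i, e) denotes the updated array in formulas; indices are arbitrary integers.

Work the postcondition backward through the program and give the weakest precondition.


Working backward. After the program, the postcondition 2*g + z + 7 > z - 7 -> (g > -2 and z != 0) must hold; in canonical form it is 2*g > -14 -> (g > -2 and z != 0).
Before a[z + 1] := g: 2*g > -14 -> (g > -2 and z != 0)
Before g := g - 2*t - 2: 2*g > 4*t - 10 -> (g > 2*t and z != 0)
Before the loop (bound <=2), unroll the exhaustion recursion (WP_0 = exit-now case; WP_j = one more guarded iteration, up to j = 2):
  WP_0: (not (2*t < g + 6)) and (2*g > 4*t - 10 -> (g > 2*t and z != 0))
  WP_1: (2*t < g + 6 -> (3*a[t + 3] != 2*a[3] + 2*z - 2 and v <= -10 and g >= -8 and (not (2*t < g + 6)) and (2*g > 4*t - 10 -> (g > 2*t and z != 0)))) and ((not (2*t < g + 6)) -> (2*g > 4*t - 10 -> (g > 2*t and z != 0)))
  WP_2: (2*t < g + 6 -> (3*a[t + 3] != 2*a[3] + 2*z - 2 and v <= -10 and g >= -8 and (2*t < g + 6 -> (3*a[t + 3] != 2*a[3] + 2*z - 2 and v <= -10 and g >= -8 and (not (2*t < g + 6)) and (2*g > 4*t - 10 -> (g > 2*t and z != 0)))) and ((not (2*t < g + 6)) -> (2*g > 4*t - 10 -> (g > 2*t and z != 0))))) and ((not (2*t < g + 6)) -> (2*g > 4*t - 10 -> (g > 2*t and z != 0)))
So before the loop: (2*t < g + 6 -> (3*a[t + 3] != 2*a[3] + 2*z - 2 and v <= -10 and g >= -8 and (2*t < g + 6 -> (3*a[t + 3] != 2*a[3] + 2*z - 2 and v <= -10 and g >= -8 and (not (2*t < g + 6)) and (2*g > 4*t - 10 -> (g > 2*t and z != 0)))) and ((not (2*t < g + 6)) -> (2*g > 4*t - 10 -> (g > 2*t and z != 0))))) and ((not (2*t < g + 6)) -> (2*g > 4*t - 10 -> (g > 2*t and z != 0)))
Answer: WP = (2*t < g + 6 -> (3*a[t + 3] != 2*a[3] + 2*z - 2 and v <= -10 and g >= -8 and (2*t < g + 6 -> (3*a[t + 3] != 2*a[3] + 2*z - 2 and v <= -10 and g >= -8 and (not (2*t < g + 6)) and (2*g > 4*t - 10 -> (g > 2*t and z != 0)))) and ((not (2*t < g + 6)) -> (2*g > 4*t - 10 -> (g > 2*t and z != 0))))) and ((not (2*t < g + 6)) -> (2*g > 4*t - 10 -> (g > 2*t and z != 0)))
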